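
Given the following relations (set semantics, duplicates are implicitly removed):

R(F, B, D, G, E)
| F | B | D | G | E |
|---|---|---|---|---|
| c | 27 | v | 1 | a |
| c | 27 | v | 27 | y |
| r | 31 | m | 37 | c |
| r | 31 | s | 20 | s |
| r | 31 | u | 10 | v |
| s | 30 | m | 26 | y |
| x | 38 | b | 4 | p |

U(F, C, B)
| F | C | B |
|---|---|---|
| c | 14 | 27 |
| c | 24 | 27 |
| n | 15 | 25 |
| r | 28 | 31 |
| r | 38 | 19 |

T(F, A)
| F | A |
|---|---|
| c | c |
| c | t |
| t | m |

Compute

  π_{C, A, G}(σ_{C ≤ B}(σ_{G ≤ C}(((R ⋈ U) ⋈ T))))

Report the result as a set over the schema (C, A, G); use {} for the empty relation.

{(14, c, 1), (14, t, 1), (24, c, 1), (24, t, 1)}

Natural join on F, B: {(c, 27, v, 1, a, 14), (c, 27, v, 1, a, 24), (c, 27, v, 27, y, 14), (c, 27, v, 27, y, 24), (r, 31, m, 37, c, 28), (r, 31, s, 20, s, 28), (r, 31, u, 10, v, 28)}
Natural join on F: {(c, 27, v, 1, a, 14, c), (c, 27, v, 1, a, 14, t), (c, 27, v, 1, a, 24, c), (c, 27, v, 1, a, 24, t), (c, 27, v, 27, y, 14, c), (c, 27, v, 27, y, 14, t), (c, 27, v, 27, y, 24, c), (c, 27, v, 27, y, 24, t)}
σ[G ≤ C]: keep tuples satisfying G ≤ C → {(c, 27, v, 1, a, 14, c), (c, 27, v, 1, a, 14, t), (c, 27, v, 1, a, 24, c), (c, 27, v, 1, a, 24, t)}
σ[C ≤ B]: keep tuples satisfying C ≤ B → {(c, 27, v, 1, a, 14, c), (c, 27, v, 1, a, 14, t), (c, 27, v, 1, a, 24, c), (c, 27, v, 1, a, 24, t)}
π_{C, A, G} gives {(14, c, 1), (14, t, 1), (24, c, 1), (24, t, 1)}.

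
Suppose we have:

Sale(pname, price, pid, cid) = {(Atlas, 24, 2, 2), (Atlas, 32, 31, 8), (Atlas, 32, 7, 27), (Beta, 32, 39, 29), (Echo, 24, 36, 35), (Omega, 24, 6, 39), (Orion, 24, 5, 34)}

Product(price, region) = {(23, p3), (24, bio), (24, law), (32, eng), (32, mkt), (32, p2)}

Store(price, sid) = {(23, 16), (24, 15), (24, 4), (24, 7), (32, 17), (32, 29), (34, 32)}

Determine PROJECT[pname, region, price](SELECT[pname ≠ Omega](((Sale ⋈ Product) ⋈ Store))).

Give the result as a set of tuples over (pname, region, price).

Sale ⋈ Product (natural join on price): {(Atlas, 24, 2, 2, bio), (Atlas, 24, 2, 2, law), (Atlas, 32, 31, 8, eng), (Atlas, 32, 31, 8, mkt), (Atlas, 32, 31, 8, p2), (Atlas, 32, 7, 27, eng), (Atlas, 32, 7, 27, mkt), (Atlas, 32, 7, 27, p2), (Beta, 32, 39, 29, eng), (Beta, 32, 39, 29, mkt), (Beta, 32, 39, 29, p2), (Echo, 24, 36, 35, bio), (Echo, 24, 36, 35, law), (Omega, 24, 6, 39, bio), (Omega, 24, 6, 39, law), (Orion, 24, 5, 34, bio), (Orion, 24, 5, 34, law)}
(Sale ⋈ Product) ⋈ Store (natural join on price): {(Atlas, 24, 2, 2, bio, 15), (Atlas, 24, 2, 2, bio, 4), (Atlas, 24, 2, 2, bio, 7), (Atlas, 24, 2, 2, law, 15), (Atlas, 24, 2, 2, law, 4), (Atlas, 24, 2, 2, law, 7), (Atlas, 32, 31, 8, eng, 17), (Atlas, 32, 31, 8, eng, 29), (Atlas, 32, 31, 8, mkt, 17), (Atlas, 32, 31, 8, mkt, 29), (Atlas, 32, 31, 8, p2, 17), (Atlas, 32, 31, 8, p2, 29), (Atlas, 32, 7, 27, eng, 17), (Atlas, 32, 7, 27, eng, 29), (Atlas, 32, 7, 27, mkt, 17), (Atlas, 32, 7, 27, mkt, 29), (Atlas, 32, 7, 27, p2, 17), (Atlas, 32, 7, 27, p2, 29), (Beta, 32, 39, 29, eng, 17), (Beta, 32, 39, 29, eng, 29), (Beta, 32, 39, 29, mkt, 17), (Beta, 32, 39, 29, mkt, 29), (Beta, 32, 39, 29, p2, 17), (Beta, 32, 39, 29, p2, 29), (Echo, 24, 36, 35, bio, 15), (Echo, 24, 36, 35, bio, 4), (Echo, 24, 36, 35, bio, 7), (Echo, 24, 36, 35, law, 15), (Echo, 24, 36, 35, law, 4), (Echo, 24, 36, 35, law, 7), (Omega, 24, 6, 39, bio, 15), (Omega, 24, 6, 39, bio, 4), (Omega, 24, 6, 39, bio, 7), (Omega, 24, 6, 39, law, 15), (Omega, 24, 6, 39, law, 4), (Omega, 24, 6, 39, law, 7), (Orion, 24, 5, 34, bio, 15), (Orion, 24, 5, 34, bio, 4), (Orion, 24, 5, 34, bio, 7), (Orion, 24, 5, 34, law, 15), (Orion, 24, 5, 34, law, 4), (Orion, 24, 5, 34, law, 7)}
σ[pname ≠ Omega]: keep tuples satisfying pname ≠ Omega → {(Atlas, 24, 2, 2, bio, 15), (Atlas, 24, 2, 2, bio, 4), (Atlas, 24, 2, 2, bio, 7), (Atlas, 24, 2, 2, law, 15), (Atlas, 24, 2, 2, law, 4), (Atlas, 24, 2, 2, law, 7), (Atlas, 32, 31, 8, eng, 17), (Atlas, 32, 31, 8, eng, 29), (Atlas, 32, 31, 8, mkt, 17), (Atlas, 32, 31, 8, mkt, 29), (Atlas, 32, 31, 8, p2, 17), (Atlas, 32, 31, 8, p2, 29), (Atlas, 32, 7, 27, eng, 17), (Atlas, 32, 7, 27, eng, 29), (Atlas, 32, 7, 27, mkt, 17), (Atlas, 32, 7, 27, mkt, 29), (Atlas, 32, 7, 27, p2, 17), (Atlas, 32, 7, 27, p2, 29), (Beta, 32, 39, 29, eng, 17), (Beta, 32, 39, 29, eng, 29), (Beta, 32, 39, 29, mkt, 17), (Beta, 32, 39, 29, mkt, 29), (Beta, 32, 39, 29, p2, 17), (Beta, 32, 39, 29, p2, 29), (Echo, 24, 36, 35, bio, 15), (Echo, 24, 36, 35, bio, 4), (Echo, 24, 36, 35, bio, 7), (Echo, 24, 36, 35, law, 15), (Echo, 24, 36, 35, law, 4), (Echo, 24, 36, 35, law, 7), (Orion, 24, 5, 34, bio, 15), (Orion, 24, 5, 34, bio, 4), (Orion, 24, 5, 34, bio, 7), (Orion, 24, 5, 34, law, 15), (Orion, 24, 5, 34, law, 4), (Orion, 24, 5, 34, law, 7)}
Keep only column(s) pname, region, price (24 duplicate(s) eliminated): {(Atlas, bio, 24), (Atlas, eng, 32), (Atlas, law, 24), (Atlas, mkt, 32), (Atlas, p2, 32), (Beta, eng, 32), (Beta, mkt, 32), (Beta, p2, 32), (Echo, bio, 24), (Echo, law, 24), (Orion, bio, 24), (Orion, law, 24)}

{(Atlas, bio, 24), (Atlas, eng, 32), (Atlas, law, 24), (Atlas, mkt, 32), (Atlas, p2, 32), (Beta, eng, 32), (Beta, mkt, 32), (Beta, p2, 32), (Echo, bio, 24), (Echo, law, 24), (Orion, bio, 24), (Orion, law, 24)}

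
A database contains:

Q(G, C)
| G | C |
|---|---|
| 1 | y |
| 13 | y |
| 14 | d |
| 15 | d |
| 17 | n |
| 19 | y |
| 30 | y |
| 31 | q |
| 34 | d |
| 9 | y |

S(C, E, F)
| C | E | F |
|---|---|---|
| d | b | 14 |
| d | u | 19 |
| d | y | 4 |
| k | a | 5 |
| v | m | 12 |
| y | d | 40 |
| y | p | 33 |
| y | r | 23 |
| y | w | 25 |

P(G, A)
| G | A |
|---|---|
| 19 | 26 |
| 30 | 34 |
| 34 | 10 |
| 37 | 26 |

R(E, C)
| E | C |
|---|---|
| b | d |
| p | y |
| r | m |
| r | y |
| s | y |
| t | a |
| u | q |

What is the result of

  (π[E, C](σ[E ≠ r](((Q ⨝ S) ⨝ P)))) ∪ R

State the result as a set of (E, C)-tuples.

{(b, d), (d, y), (p, y), (r, m), (r, y), (s, y), (t, a), (u, d), (u, q), (w, y), (y, d)}

Q ⋈ S (natural join on C): {(1, y, d, 40), (1, y, p, 33), (1, y, r, 23), (1, y, w, 25), (13, y, d, 40), (13, y, p, 33), (13, y, r, 23), (13, y, w, 25), (14, d, b, 14), (14, d, u, 19), (14, d, y, 4), (15, d, b, 14), (15, d, u, 19), (15, d, y, 4), (19, y, d, 40), (19, y, p, 33), (19, y, r, 23), (19, y, w, 25), (30, y, d, 40), (30, y, p, 33), (30, y, r, 23), (30, y, w, 25), (34, d, b, 14), (34, d, u, 19), (34, d, y, 4), (9, y, d, 40), (9, y, p, 33), (9, y, r, 23), (9, y, w, 25)}
(Q ⨝ S) ⋈ P (natural join on G): {(19, y, d, 40, 26), (19, y, p, 33, 26), (19, y, r, 23, 26), (19, y, w, 25, 26), (30, y, d, 40, 34), (30, y, p, 33, 34), (30, y, r, 23, 34), (30, y, w, 25, 34), (34, d, b, 14, 10), (34, d, u, 19, 10), (34, d, y, 4, 10)}
Selection E ≠ r: {(19, y, d, 40, 26), (19, y, p, 33, 26), (19, y, w, 25, 26), (30, y, d, 40, 34), (30, y, p, 33, 34), (30, y, w, 25, 34), (34, d, b, 14, 10), (34, d, u, 19, 10), (34, d, y, 4, 10)}
Keep only column(s) E, C (3 duplicate(s) eliminated): {(b, d), (d, y), (p, y), (u, d), (w, y), (y, d)}
Taking the union: {(b, d), (d, y), (p, y), (r, m), (r, y), (s, y), (t, a), (u, d), (u, q), (w, y), (y, d)}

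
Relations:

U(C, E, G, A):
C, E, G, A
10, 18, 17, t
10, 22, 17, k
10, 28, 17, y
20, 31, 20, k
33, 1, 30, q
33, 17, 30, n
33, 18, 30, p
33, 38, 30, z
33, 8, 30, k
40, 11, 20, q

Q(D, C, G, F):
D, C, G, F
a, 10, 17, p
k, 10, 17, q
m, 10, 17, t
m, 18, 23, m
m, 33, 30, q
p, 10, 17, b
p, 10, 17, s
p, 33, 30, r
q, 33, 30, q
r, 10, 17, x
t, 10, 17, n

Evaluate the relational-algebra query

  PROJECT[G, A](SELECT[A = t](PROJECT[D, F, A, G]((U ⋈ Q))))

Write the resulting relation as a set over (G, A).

{(17, t)}

Natural join on C, G: {(10, 18, 17, t, a, p), (10, 18, 17, t, k, q), (10, 18, 17, t, m, t), (10, 18, 17, t, p, b), (10, 18, 17, t, p, s), (10, 18, 17, t, r, x), (10, 18, 17, t, t, n), (10, 22, 17, k, a, p), (10, 22, 17, k, k, q), (10, 22, 17, k, m, t), (10, 22, 17, k, p, b), (10, 22, 17, k, p, s), (10, 22, 17, k, r, x), (10, 22, 17, k, t, n), (10, 28, 17, y, a, p), (10, 28, 17, y, k, q), (10, 28, 17, y, m, t), (10, 28, 17, y, p, b), (10, 28, 17, y, p, s), (10, 28, 17, y, r, x), (10, 28, 17, y, t, n), (33, 1, 30, q, m, q), (33, 1, 30, q, p, r), (33, 1, 30, q, q, q), (33, 17, 30, n, m, q), (33, 17, 30, n, p, r), (33, 17, 30, n, q, q), (33, 18, 30, p, m, q), (33, 18, 30, p, p, r), (33, 18, 30, p, q, q), (33, 38, 30, z, m, q), (33, 38, 30, z, p, r), (33, 38, 30, z, q, q), (33, 8, 30, k, m, q), (33, 8, 30, k, p, r), (33, 8, 30, k, q, q)}
Keep only column(s) D, F, A, G: {(a, p, k, 17), (a, p, t, 17), (a, p, y, 17), (k, q, k, 17), (k, q, t, 17), (k, q, y, 17), (m, q, k, 30), (m, q, n, 30), (m, q, p, 30), (m, q, q, 30), (m, q, z, 30), (m, t, k, 17), (m, t, t, 17), (m, t, y, 17), (p, b, k, 17), (p, b, t, 17), (p, b, y, 17), (p, r, k, 30), (p, r, n, 30), (p, r, p, 30), (p, r, q, 30), (p, r, z, 30), (p, s, k, 17), (p, s, t, 17), (p, s, y, 17), (q, q, k, 30), (q, q, n, 30), (q, q, p, 30), (q, q, q, 30), (q, q, z, 30), (r, x, k, 17), (r, x, t, 17), (r, x, y, 17), (t, n, k, 17), (t, n, t, 17), (t, n, y, 17)}
Apply σ_{A = t}; surviving tuples: {(a, p, t, 17), (k, q, t, 17), (m, t, t, 17), (p, b, t, 17), (p, s, t, 17), (r, x, t, 17), (t, n, t, 17)}
Keep only column(s) G, A (6 duplicate(s) eliminated): {(17, t)}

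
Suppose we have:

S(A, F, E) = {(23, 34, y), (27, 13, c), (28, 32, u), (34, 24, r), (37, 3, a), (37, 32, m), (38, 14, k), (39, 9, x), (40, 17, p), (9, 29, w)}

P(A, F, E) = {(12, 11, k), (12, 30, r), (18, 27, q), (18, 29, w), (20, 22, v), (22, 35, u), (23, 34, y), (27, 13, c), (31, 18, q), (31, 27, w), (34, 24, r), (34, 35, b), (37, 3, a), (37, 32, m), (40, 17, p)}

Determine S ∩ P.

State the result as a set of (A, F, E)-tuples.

{(23, 34, y), (27, 13, c), (34, 24, r), (37, 3, a), (37, 32, m), (40, 17, p)}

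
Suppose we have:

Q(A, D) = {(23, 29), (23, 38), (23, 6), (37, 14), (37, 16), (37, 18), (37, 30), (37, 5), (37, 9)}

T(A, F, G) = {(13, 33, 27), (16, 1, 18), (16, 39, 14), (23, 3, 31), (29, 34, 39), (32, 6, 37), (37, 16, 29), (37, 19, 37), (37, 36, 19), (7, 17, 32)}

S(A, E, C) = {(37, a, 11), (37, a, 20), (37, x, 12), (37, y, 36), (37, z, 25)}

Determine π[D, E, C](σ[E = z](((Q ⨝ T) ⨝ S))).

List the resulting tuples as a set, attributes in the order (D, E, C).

{(14, z, 25), (16, z, 25), (18, z, 25), (30, z, 25), (5, z, 25), (9, z, 25)}

Joining Q and T on A yields {(23, 29, 3, 31), (23, 38, 3, 31), (23, 6, 3, 31), (37, 14, 16, 29), (37, 14, 19, 37), (37, 14, 36, 19), (37, 16, 16, 29), (37, 16, 19, 37), (37, 16, 36, 19), (37, 18, 16, 29), (37, 18, 19, 37), (37, 18, 36, 19), (37, 30, 16, 29), (37, 30, 19, 37), (37, 30, 36, 19), (37, 5, 16, 29), (37, 5, 19, 37), (37, 5, 36, 19), (37, 9, 16, 29), (37, 9, 19, 37), (37, 9, 36, 19)}.
Joining (Q ⨝ T) and S on A yields {(37, 14, 16, 29, a, 11), (37, 14, 16, 29, a, 20), (37, 14, 16, 29, x, 12), (37, 14, 16, 29, y, 36), (37, 14, 16, 29, z, 25), (37, 14, 19, 37, a, 11), (37, 14, 19, 37, a, 20), (37, 14, 19, 37, x, 12), (37, 14, 19, 37, y, 36), (37, 14, 19, 37, z, 25), (37, 14, 36, 19, a, 11), (37, 14, 36, 19, a, 20), (37, 14, 36, 19, x, 12), (37, 14, 36, 19, y, 36), (37, 14, 36, 19, z, 25), (37, 16, 16, 29, a, 11), (37, 16, 16, 29, a, 20), (37, 16, 16, 29, x, 12), (37, 16, 16, 29, y, 36), (37, 16, 16, 29, z, 25), (37, 16, 19, 37, a, 11), (37, 16, 19, 37, a, 20), (37, 16, 19, 37, x, 12), (37, 16, 19, 37, y, 36), (37, 16, 19, 37, z, 25), (37, 16, 36, 19, a, 11), (37, 16, 36, 19, a, 20), (37, 16, 36, 19, x, 12), (37, 16, 36, 19, y, 36), (37, 16, 36, 19, z, 25), (37, 18, 16, 29, a, 11), (37, 18, 16, 29, a, 20), (37, 18, 16, 29, x, 12), (37, 18, 16, 29, y, 36), (37, 18, 16, 29, z, 25), (37, 18, 19, 37, a, 11), (37, 18, 19, 37, a, 20), (37, 18, 19, 37, x, 12), (37, 18, 19, 37, y, 36), (37, 18, 19, 37, z, 25), (37, 18, 36, 19, a, 11), (37, 18, 36, 19, a, 20), (37, 18, 36, 19, x, 12), (37, 18, 36, 19, y, 36), (37, 18, 36, 19, z, 25), (37, 30, 16, 29, a, 11), (37, 30, 16, 29, a, 20), (37, 30, 16, 29, x, 12), (37, 30, 16, 29, y, 36), (37, 30, 16, 29, z, 25), (37, 30, 19, 37, a, 11), (37, 30, 19, 37, a, 20), (37, 30, 19, 37, x, 12), (37, 30, 19, 37, y, 36), (37, 30, 19, 37, z, 25), (37, 30, 36, 19, a, 11), (37, 30, 36, 19, a, 20), (37, 30, 36, 19, x, 12), (37, 30, 36, 19, y, 36), (37, 30, 36, 19, z, 25), (37, 5, 16, 29, a, 11), (37, 5, 16, 29, a, 20), (37, 5, 16, 29, x, 12), (37, 5, 16, 29, y, 36), (37, 5, 16, 29, z, 25), (37, 5, 19, 37, a, 11), (37, 5, 19, 37, a, 20), (37, 5, 19, 37, x, 12), (37, 5, 19, 37, y, 36), (37, 5, 19, 37, z, 25), (37, 5, 36, 19, a, 11), (37, 5, 36, 19, a, 20), (37, 5, 36, 19, x, 12), (37, 5, 36, 19, y, 36), (37, 5, 36, 19, z, 25), (37, 9, 16, 29, a, 11), (37, 9, 16, 29, a, 20), (37, 9, 16, 29, x, 12), (37, 9, 16, 29, y, 36), (37, 9, 16, 29, z, 25), (37, 9, 19, 37, a, 11), (37, 9, 19, 37, a, 20), (37, 9, 19, 37, x, 12), (37, 9, 19, 37, y, 36), (37, 9, 19, 37, z, 25), (37, 9, 36, 19, a, 11), (37, 9, 36, 19, a, 20), (37, 9, 36, 19, x, 12), (37, 9, 36, 19, y, 36), (37, 9, 36, 19, z, 25)}.
Selection E = z: {(37, 14, 16, 29, z, 25), (37, 14, 19, 37, z, 25), (37, 14, 36, 19, z, 25), (37, 16, 16, 29, z, 25), (37, 16, 19, 37, z, 25), (37, 16, 36, 19, z, 25), (37, 18, 16, 29, z, 25), (37, 18, 19, 37, z, 25), (37, 18, 36, 19, z, 25), (37, 30, 16, 29, z, 25), (37, 30, 19, 37, z, 25), (37, 30, 36, 19, z, 25), (37, 5, 16, 29, z, 25), (37, 5, 19, 37, z, 25), (37, 5, 36, 19, z, 25), (37, 9, 16, 29, z, 25), (37, 9, 19, 37, z, 25), (37, 9, 36, 19, z, 25)}
Keep only column(s) D, E, C (12 duplicate(s) eliminated): {(14, z, 25), (16, z, 25), (18, z, 25), (30, z, 25), (5, z, 25), (9, z, 25)}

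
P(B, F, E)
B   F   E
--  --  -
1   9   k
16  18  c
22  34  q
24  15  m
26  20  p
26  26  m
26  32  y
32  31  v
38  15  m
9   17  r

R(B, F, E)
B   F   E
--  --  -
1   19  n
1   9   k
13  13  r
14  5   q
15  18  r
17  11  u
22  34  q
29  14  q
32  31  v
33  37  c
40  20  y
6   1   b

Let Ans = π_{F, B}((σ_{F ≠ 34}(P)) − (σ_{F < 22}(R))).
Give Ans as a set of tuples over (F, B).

Apply σ_{F ≠ 34}; surviving tuples: {(1, 9, k), (16, 18, c), (24, 15, m), (26, 20, p), (26, 26, m), (26, 32, y), (32, 31, v), (38, 15, m), (9, 17, r)}
Apply σ_{F < 22}; surviving tuples: {(1, 19, n), (1, 9, k), (13, 13, r), (14, 5, q), (15, 18, r), (17, 11, u), (29, 14, q), (40, 20, y), (6, 1, b)}
Set difference of the two operands is {(16, 18, c), (24, 15, m), (26, 20, p), (26, 26, m), (26, 32, y), (32, 31, v), (38, 15, m), (9, 17, r)}.
π_{F, B} gives {(15, 24), (15, 38), (17, 9), (18, 16), (20, 26), (26, 26), (31, 32), (32, 26)}.

{(15, 24), (15, 38), (17, 9), (18, 16), (20, 26), (26, 26), (31, 32), (32, 26)}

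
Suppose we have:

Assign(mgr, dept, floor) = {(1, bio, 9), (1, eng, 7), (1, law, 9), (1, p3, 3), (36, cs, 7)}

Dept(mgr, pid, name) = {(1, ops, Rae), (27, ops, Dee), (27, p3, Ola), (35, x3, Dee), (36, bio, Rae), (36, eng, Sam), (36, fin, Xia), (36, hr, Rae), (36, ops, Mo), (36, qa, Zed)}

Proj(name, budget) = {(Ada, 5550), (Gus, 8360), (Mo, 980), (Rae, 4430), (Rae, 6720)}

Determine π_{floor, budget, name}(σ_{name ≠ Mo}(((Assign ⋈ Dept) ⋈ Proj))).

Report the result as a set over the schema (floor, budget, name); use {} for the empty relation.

Natural join on mgr: {(1, bio, 9, ops, Rae), (1, eng, 7, ops, Rae), (1, law, 9, ops, Rae), (1, p3, 3, ops, Rae), (36, cs, 7, bio, Rae), (36, cs, 7, eng, Sam), (36, cs, 7, fin, Xia), (36, cs, 7, hr, Rae), (36, cs, 7, ops, Mo), (36, cs, 7, qa, Zed)}
Natural join on name: {(1, bio, 9, ops, Rae, 4430), (1, bio, 9, ops, Rae, 6720), (1, eng, 7, ops, Rae, 4430), (1, eng, 7, ops, Rae, 6720), (1, law, 9, ops, Rae, 4430), (1, law, 9, ops, Rae, 6720), (1, p3, 3, ops, Rae, 4430), (1, p3, 3, ops, Rae, 6720), (36, cs, 7, bio, Rae, 4430), (36, cs, 7, bio, Rae, 6720), (36, cs, 7, hr, Rae, 4430), (36, cs, 7, hr, Rae, 6720), (36, cs, 7, ops, Mo, 980)}
Selection name ≠ Mo: {(1, bio, 9, ops, Rae, 4430), (1, bio, 9, ops, Rae, 6720), (1, eng, 7, ops, Rae, 4430), (1, eng, 7, ops, Rae, 6720), (1, law, 9, ops, Rae, 4430), (1, law, 9, ops, Rae, 6720), (1, p3, 3, ops, Rae, 4430), (1, p3, 3, ops, Rae, 6720), (36, cs, 7, bio, Rae, 4430), (36, cs, 7, bio, Rae, 6720), (36, cs, 7, hr, Rae, 4430), (36, cs, 7, hr, Rae, 6720)}
Projecting to floor, budget, name (6 duplicate(s) eliminated): {(3, 4430, Rae), (3, 6720, Rae), (7, 4430, Rae), (7, 6720, Rae), (9, 4430, Rae), (9, 6720, Rae)}

{(3, 4430, Rae), (3, 6720, Rae), (7, 4430, Rae), (7, 6720, Rae), (9, 4430, Rae), (9, 6720, Rae)}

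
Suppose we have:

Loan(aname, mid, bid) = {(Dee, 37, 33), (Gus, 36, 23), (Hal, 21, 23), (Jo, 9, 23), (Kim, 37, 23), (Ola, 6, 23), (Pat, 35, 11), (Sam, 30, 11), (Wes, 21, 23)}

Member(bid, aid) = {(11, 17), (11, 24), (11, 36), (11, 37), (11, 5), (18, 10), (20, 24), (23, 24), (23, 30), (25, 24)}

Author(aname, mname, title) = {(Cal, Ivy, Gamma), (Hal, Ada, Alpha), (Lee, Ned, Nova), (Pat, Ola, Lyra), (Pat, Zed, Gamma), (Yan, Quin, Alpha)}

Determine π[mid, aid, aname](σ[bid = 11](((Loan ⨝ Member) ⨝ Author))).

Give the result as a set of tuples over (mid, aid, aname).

Natural join on bid: {(Gus, 36, 23, 24), (Gus, 36, 23, 30), (Hal, 21, 23, 24), (Hal, 21, 23, 30), (Jo, 9, 23, 24), (Jo, 9, 23, 30), (Kim, 37, 23, 24), (Kim, 37, 23, 30), (Ola, 6, 23, 24), (Ola, 6, 23, 30), (Pat, 35, 11, 17), (Pat, 35, 11, 24), (Pat, 35, 11, 36), (Pat, 35, 11, 37), (Pat, 35, 11, 5), (Sam, 30, 11, 17), (Sam, 30, 11, 24), (Sam, 30, 11, 36), (Sam, 30, 11, 37), (Sam, 30, 11, 5), (Wes, 21, 23, 24), (Wes, 21, 23, 30)}
Natural join on aname: {(Hal, 21, 23, 24, Ada, Alpha), (Hal, 21, 23, 30, Ada, Alpha), (Pat, 35, 11, 17, Ola, Lyra), (Pat, 35, 11, 17, Zed, Gamma), (Pat, 35, 11, 24, Ola, Lyra), (Pat, 35, 11, 24, Zed, Gamma), (Pat, 35, 11, 36, Ola, Lyra), (Pat, 35, 11, 36, Zed, Gamma), (Pat, 35, 11, 37, Ola, Lyra), (Pat, 35, 11, 37, Zed, Gamma), (Pat, 35, 11, 5, Ola, Lyra), (Pat, 35, 11, 5, Zed, Gamma)}
Apply σ_{bid = 11}; surviving tuples: {(Pat, 35, 11, 17, Ola, Lyra), (Pat, 35, 11, 17, Zed, Gamma), (Pat, 35, 11, 24, Ola, Lyra), (Pat, 35, 11, 24, Zed, Gamma), (Pat, 35, 11, 36, Ola, Lyra), (Pat, 35, 11, 36, Zed, Gamma), (Pat, 35, 11, 37, Ola, Lyra), (Pat, 35, 11, 37, Zed, Gamma), (Pat, 35, 11, 5, Ola, Lyra), (Pat, 35, 11, 5, Zed, Gamma)}
π[mid, aid, aname]: project onto (mid, aid, aname) (5 duplicate(s) eliminated) → {(35, 17, Pat), (35, 24, Pat), (35, 36, Pat), (35, 37, Pat), (35, 5, Pat)}

{(35, 17, Pat), (35, 24, Pat), (35, 36, Pat), (35, 37, Pat), (35, 5, Pat)}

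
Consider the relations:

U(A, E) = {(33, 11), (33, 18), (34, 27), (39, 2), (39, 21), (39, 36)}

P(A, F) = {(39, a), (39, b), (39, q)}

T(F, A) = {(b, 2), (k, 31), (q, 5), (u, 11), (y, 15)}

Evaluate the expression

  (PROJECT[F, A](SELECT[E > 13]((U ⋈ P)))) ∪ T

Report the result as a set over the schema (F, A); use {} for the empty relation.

{(a, 39), (b, 2), (b, 39), (k, 31), (q, 39), (q, 5), (u, 11), (y, 15)}

Natural join on A: {(39, 2, a), (39, 2, b), (39, 2, q), (39, 21, a), (39, 21, b), (39, 21, q), (39, 36, a), (39, 36, b), (39, 36, q)}
σ[E > 13]: keep tuples satisfying E > 13 → {(39, 21, a), (39, 21, b), (39, 21, q), (39, 36, a), (39, 36, b), (39, 36, q)}
Keep only column(s) F, A (3 duplicate(s) eliminated): {(a, 39), (b, 39), (q, 39)}
Union: {(a, 39), (b, 39), (q, 39)} with {(b, 2), (k, 31), (q, 5), (u, 11), (y, 15)} → {(a, 39), (b, 2), (b, 39), (k, 31), (q, 39), (q, 5), (u, 11), (y, 15)}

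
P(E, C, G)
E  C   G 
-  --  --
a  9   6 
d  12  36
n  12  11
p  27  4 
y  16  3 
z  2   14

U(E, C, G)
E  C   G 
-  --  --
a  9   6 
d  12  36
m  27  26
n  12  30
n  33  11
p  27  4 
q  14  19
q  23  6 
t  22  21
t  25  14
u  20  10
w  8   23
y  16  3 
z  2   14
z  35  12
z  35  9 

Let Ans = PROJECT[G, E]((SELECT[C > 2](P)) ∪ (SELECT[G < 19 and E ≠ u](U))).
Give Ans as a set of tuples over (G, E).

Selection C > 2: {(a, 9, 6), (d, 12, 36), (n, 12, 11), (p, 27, 4), (y, 16, 3)}
Selection G < 19 and E ≠ u: {(a, 9, 6), (n, 33, 11), (p, 27, 4), (q, 23, 6), (t, 25, 14), (y, 16, 3), (z, 2, 14), (z, 35, 12), (z, 35, 9)}
Union: {(a, 9, 6), (d, 12, 36), (n, 12, 11), (p, 27, 4), (y, 16, 3)} with {(a, 9, 6), (n, 33, 11), (p, 27, 4), (q, 23, 6), (t, 25, 14), (y, 16, 3), (z, 2, 14), (z, 35, 12), (z, 35, 9)} → {(a, 9, 6), (d, 12, 36), (n, 12, 11), (n, 33, 11), (p, 27, 4), (q, 23, 6), (t, 25, 14), (y, 16, 3), (z, 2, 14), (z, 35, 12), (z, 35, 9)}
Projecting to G, E (1 duplicate(s) eliminated): {(11, n), (12, z), (14, t), (14, z), (3, y), (36, d), (4, p), (6, a), (6, q), (9, z)}

{(11, n), (12, z), (14, t), (14, z), (3, y), (36, d), (4, p), (6, a), (6, q), (9, z)}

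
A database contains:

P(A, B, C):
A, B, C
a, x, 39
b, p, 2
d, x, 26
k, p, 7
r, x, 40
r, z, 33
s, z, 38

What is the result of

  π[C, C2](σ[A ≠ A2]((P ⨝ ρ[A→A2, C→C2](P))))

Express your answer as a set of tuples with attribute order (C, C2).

ρ[A→A2, C→C2]: schema becomes (A2, B, C2); tuples unchanged.
Natural join on B: {(a, x, 39, a, 39), (a, x, 39, d, 26), (a, x, 39, r, 40), (b, p, 2, b, 2), (b, p, 2, k, 7), (d, x, 26, a, 39), (d, x, 26, d, 26), (d, x, 26, r, 40), (k, p, 7, b, 2), (k, p, 7, k, 7), (r, x, 40, a, 39), (r, x, 40, d, 26), (r, x, 40, r, 40), (r, z, 33, r, 33), (r, z, 33, s, 38), (s, z, 38, r, 33), (s, z, 38, s, 38)}
Apply σ_{A ≠ A2}; surviving tuples: {(a, x, 39, d, 26), (a, x, 39, r, 40), (b, p, 2, k, 7), (d, x, 26, a, 39), (d, x, 26, r, 40), (k, p, 7, b, 2), (r, x, 40, a, 39), (r, x, 40, d, 26), (r, z, 33, s, 38), (s, z, 38, r, 33)}
Keep only column(s) C, C2: {(2, 7), (26, 39), (26, 40), (33, 38), (38, 33), (39, 26), (39, 40), (40, 26), (40, 39), (7, 2)}

{(2, 7), (26, 39), (26, 40), (33, 38), (38, 33), (39, 26), (39, 40), (40, 26), (40, 39), (7, 2)}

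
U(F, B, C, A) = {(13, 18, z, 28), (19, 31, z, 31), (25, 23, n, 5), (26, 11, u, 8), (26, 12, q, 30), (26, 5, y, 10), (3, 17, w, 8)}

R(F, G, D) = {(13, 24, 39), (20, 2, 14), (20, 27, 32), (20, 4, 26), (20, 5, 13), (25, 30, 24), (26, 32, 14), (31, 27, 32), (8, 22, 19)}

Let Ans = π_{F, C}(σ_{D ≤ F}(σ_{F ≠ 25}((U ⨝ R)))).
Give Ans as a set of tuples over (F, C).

{(26, q), (26, u), (26, y)}

U ⋈ R (natural join on F): {(13, 18, z, 28, 24, 39), (25, 23, n, 5, 30, 24), (26, 11, u, 8, 32, 14), (26, 12, q, 30, 32, 14), (26, 5, y, 10, 32, 14)}
Apply σ_{F ≠ 25}; surviving tuples: {(13, 18, z, 28, 24, 39), (26, 11, u, 8, 32, 14), (26, 12, q, 30, 32, 14), (26, 5, y, 10, 32, 14)}
Apply σ_{D ≤ F}; surviving tuples: {(26, 11, u, 8, 32, 14), (26, 12, q, 30, 32, 14), (26, 5, y, 10, 32, 14)}
Keep only column(s) F, C: {(26, q), (26, u), (26, y)}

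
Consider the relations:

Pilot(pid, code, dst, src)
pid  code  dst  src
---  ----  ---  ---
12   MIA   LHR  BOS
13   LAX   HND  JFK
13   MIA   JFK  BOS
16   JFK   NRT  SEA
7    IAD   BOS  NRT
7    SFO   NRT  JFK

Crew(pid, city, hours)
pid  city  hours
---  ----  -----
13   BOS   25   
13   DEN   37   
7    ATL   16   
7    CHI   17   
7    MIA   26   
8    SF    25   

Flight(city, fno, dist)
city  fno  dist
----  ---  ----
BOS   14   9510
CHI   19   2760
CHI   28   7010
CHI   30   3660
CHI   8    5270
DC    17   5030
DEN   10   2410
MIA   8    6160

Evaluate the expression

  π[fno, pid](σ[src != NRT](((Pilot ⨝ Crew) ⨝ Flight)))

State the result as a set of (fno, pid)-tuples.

{(10, 13), (14, 13), (19, 7), (28, 7), (30, 7), (8, 7)}

Natural join on pid: {(13, LAX, HND, JFK, BOS, 25), (13, LAX, HND, JFK, DEN, 37), (13, MIA, JFK, BOS, BOS, 25), (13, MIA, JFK, BOS, DEN, 37), (7, IAD, BOS, NRT, ATL, 16), (7, IAD, BOS, NRT, CHI, 17), (7, IAD, BOS, NRT, MIA, 26), (7, SFO, NRT, JFK, ATL, 16), (7, SFO, NRT, JFK, CHI, 17), (7, SFO, NRT, JFK, MIA, 26)}
Natural join on city: {(13, LAX, HND, JFK, BOS, 25, 14, 9510), (13, LAX, HND, JFK, DEN, 37, 10, 2410), (13, MIA, JFK, BOS, BOS, 25, 14, 9510), (13, MIA, JFK, BOS, DEN, 37, 10, 2410), (7, IAD, BOS, NRT, CHI, 17, 19, 2760), (7, IAD, BOS, NRT, CHI, 17, 28, 7010), (7, IAD, BOS, NRT, CHI, 17, 30, 3660), (7, IAD, BOS, NRT, CHI, 17, 8, 5270), (7, IAD, BOS, NRT, MIA, 26, 8, 6160), (7, SFO, NRT, JFK, CHI, 17, 19, 2760), (7, SFO, NRT, JFK, CHI, 17, 28, 7010), (7, SFO, NRT, JFK, CHI, 17, 30, 3660), (7, SFO, NRT, JFK, CHI, 17, 8, 5270), (7, SFO, NRT, JFK, MIA, 26, 8, 6160)}
Apply σ_{src != NRT}; surviving tuples: {(13, LAX, HND, JFK, BOS, 25, 14, 9510), (13, LAX, HND, JFK, DEN, 37, 10, 2410), (13, MIA, JFK, BOS, BOS, 25, 14, 9510), (13, MIA, JFK, BOS, DEN, 37, 10, 2410), (7, SFO, NRT, JFK, CHI, 17, 19, 2760), (7, SFO, NRT, JFK, CHI, 17, 28, 7010), (7, SFO, NRT, JFK, CHI, 17, 30, 3660), (7, SFO, NRT, JFK, CHI, 17, 8, 5270), (7, SFO, NRT, JFK, MIA, 26, 8, 6160)}
Keep only column(s) fno, pid (3 duplicate(s) eliminated): {(10, 13), (14, 13), (19, 7), (28, 7), (30, 7), (8, 7)}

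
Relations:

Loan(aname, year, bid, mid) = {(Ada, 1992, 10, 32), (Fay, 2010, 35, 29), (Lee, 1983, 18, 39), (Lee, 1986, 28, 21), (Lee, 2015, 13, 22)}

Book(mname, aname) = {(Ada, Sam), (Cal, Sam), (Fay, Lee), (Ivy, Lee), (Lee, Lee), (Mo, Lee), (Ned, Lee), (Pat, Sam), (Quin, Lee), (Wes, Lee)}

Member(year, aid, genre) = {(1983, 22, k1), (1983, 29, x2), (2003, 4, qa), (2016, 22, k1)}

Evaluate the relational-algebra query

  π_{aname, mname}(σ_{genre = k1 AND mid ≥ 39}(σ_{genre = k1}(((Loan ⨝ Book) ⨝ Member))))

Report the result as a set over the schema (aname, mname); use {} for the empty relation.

Natural join on aname: {(Lee, 1983, 18, 39, Fay), (Lee, 1983, 18, 39, Ivy), (Lee, 1983, 18, 39, Lee), (Lee, 1983, 18, 39, Mo), (Lee, 1983, 18, 39, Ned), (Lee, 1983, 18, 39, Quin), (Lee, 1983, 18, 39, Wes), (Lee, 1986, 28, 21, Fay), (Lee, 1986, 28, 21, Ivy), (Lee, 1986, 28, 21, Lee), (Lee, 1986, 28, 21, Mo), (Lee, 1986, 28, 21, Ned), (Lee, 1986, 28, 21, Quin), (Lee, 1986, 28, 21, Wes), (Lee, 2015, 13, 22, Fay), (Lee, 2015, 13, 22, Ivy), (Lee, 2015, 13, 22, Lee), (Lee, 2015, 13, 22, Mo), (Lee, 2015, 13, 22, Ned), (Lee, 2015, 13, 22, Quin), (Lee, 2015, 13, 22, Wes)}
Natural join on year: {(Lee, 1983, 18, 39, Fay, 22, k1), (Lee, 1983, 18, 39, Fay, 29, x2), (Lee, 1983, 18, 39, Ivy, 22, k1), (Lee, 1983, 18, 39, Ivy, 29, x2), (Lee, 1983, 18, 39, Lee, 22, k1), (Lee, 1983, 18, 39, Lee, 29, x2), (Lee, 1983, 18, 39, Mo, 22, k1), (Lee, 1983, 18, 39, Mo, 29, x2), (Lee, 1983, 18, 39, Ned, 22, k1), (Lee, 1983, 18, 39, Ned, 29, x2), (Lee, 1983, 18, 39, Quin, 22, k1), (Lee, 1983, 18, 39, Quin, 29, x2), (Lee, 1983, 18, 39, Wes, 22, k1), (Lee, 1983, 18, 39, Wes, 29, x2)}
σ[genre = k1]: keep tuples satisfying genre = k1 → {(Lee, 1983, 18, 39, Fay, 22, k1), (Lee, 1983, 18, 39, Ivy, 22, k1), (Lee, 1983, 18, 39, Lee, 22, k1), (Lee, 1983, 18, 39, Mo, 22, k1), (Lee, 1983, 18, 39, Ned, 22, k1), (Lee, 1983, 18, 39, Quin, 22, k1), (Lee, 1983, 18, 39, Wes, 22, k1)}
σ[genre = k1 AND mid ≥ 39]: keep tuples satisfying genre = k1 AND mid ≥ 39 → {(Lee, 1983, 18, 39, Fay, 22, k1), (Lee, 1983, 18, 39, Ivy, 22, k1), (Lee, 1983, 18, 39, Lee, 22, k1), (Lee, 1983, 18, 39, Mo, 22, k1), (Lee, 1983, 18, 39, Ned, 22, k1), (Lee, 1983, 18, 39, Quin, 22, k1), (Lee, 1983, 18, 39, Wes, 22, k1)}
π_{aname, mname} gives {(Lee, Fay), (Lee, Ivy), (Lee, Lee), (Lee, Mo), (Lee, Ned), (Lee, Quin), (Lee, Wes)}.

{(Lee, Fay), (Lee, Ivy), (Lee, Lee), (Lee, Mo), (Lee, Ned), (Lee, Quin), (Lee, Wes)}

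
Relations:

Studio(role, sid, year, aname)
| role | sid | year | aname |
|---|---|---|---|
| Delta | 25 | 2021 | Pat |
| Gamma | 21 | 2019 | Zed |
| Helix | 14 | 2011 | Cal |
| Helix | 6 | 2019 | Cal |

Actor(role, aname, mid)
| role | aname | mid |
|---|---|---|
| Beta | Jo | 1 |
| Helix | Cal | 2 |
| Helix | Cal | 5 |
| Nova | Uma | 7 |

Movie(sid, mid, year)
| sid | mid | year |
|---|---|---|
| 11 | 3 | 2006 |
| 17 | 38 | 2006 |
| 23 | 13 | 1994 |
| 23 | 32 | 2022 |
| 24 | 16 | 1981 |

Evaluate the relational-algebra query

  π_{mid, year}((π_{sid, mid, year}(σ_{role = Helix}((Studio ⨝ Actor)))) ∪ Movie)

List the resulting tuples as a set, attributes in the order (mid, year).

{(13, 1994), (16, 1981), (2, 2011), (2, 2019), (3, 2006), (32, 2022), (38, 2006), (5, 2011), (5, 2019)}

Joining Studio and Actor on role, aname yields {(Helix, 14, 2011, Cal, 2), (Helix, 14, 2011, Cal, 5), (Helix, 6, 2019, Cal, 2), (Helix, 6, 2019, Cal, 5)}.
Filtering on role = Helix leaves {(Helix, 14, 2011, Cal, 2), (Helix, 14, 2011, Cal, 5), (Helix, 6, 2019, Cal, 2), (Helix, 6, 2019, Cal, 5)}.
π[sid, mid, year]: project onto (sid, mid, year) → {(14, 2, 2011), (14, 5, 2011), (6, 2, 2019), (6, 5, 2019)}
Union: {(14, 2, 2011), (14, 5, 2011), (6, 2, 2019), (6, 5, 2019)} with {(11, 3, 2006), (17, 38, 2006), (23, 13, 1994), (23, 32, 2022), (24, 16, 1981)} → {(11, 3, 2006), (14, 2, 2011), (14, 5, 2011), (17, 38, 2006), (23, 13, 1994), (23, 32, 2022), (24, 16, 1981), (6, 2, 2019), (6, 5, 2019)}
π[mid, year]: project onto (mid, year) → {(13, 1994), (16, 1981), (2, 2011), (2, 2019), (3, 2006), (32, 2022), (38, 2006), (5, 2011), (5, 2019)}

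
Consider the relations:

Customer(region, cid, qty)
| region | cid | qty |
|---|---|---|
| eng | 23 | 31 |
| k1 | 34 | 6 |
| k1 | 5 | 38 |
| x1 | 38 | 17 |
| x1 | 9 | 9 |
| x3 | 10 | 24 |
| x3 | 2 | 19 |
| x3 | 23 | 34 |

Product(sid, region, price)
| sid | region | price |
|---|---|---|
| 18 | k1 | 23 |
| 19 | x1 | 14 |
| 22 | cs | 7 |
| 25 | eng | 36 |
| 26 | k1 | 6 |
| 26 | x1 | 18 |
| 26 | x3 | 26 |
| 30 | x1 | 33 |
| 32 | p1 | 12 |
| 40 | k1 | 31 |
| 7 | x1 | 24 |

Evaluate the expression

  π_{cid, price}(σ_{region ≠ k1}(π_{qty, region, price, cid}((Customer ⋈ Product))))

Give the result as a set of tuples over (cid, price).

Customer ⋈ Product (natural join on region): {(eng, 23, 31, 25, 36), (k1, 34, 6, 18, 23), (k1, 34, 6, 26, 6), (k1, 34, 6, 40, 31), (k1, 5, 38, 18, 23), (k1, 5, 38, 26, 6), (k1, 5, 38, 40, 31), (x1, 38, 17, 19, 14), (x1, 38, 17, 26, 18), (x1, 38, 17, 30, 33), (x1, 38, 17, 7, 24), (x1, 9, 9, 19, 14), (x1, 9, 9, 26, 18), (x1, 9, 9, 30, 33), (x1, 9, 9, 7, 24), (x3, 10, 24, 26, 26), (x3, 2, 19, 26, 26), (x3, 23, 34, 26, 26)}
π_{qty, region, price, cid} gives {(17, x1, 14, 38), (17, x1, 18, 38), (17, x1, 24, 38), (17, x1, 33, 38), (19, x3, 26, 2), (24, x3, 26, 10), (31, eng, 36, 23), (34, x3, 26, 23), (38, k1, 23, 5), (38, k1, 31, 5), (38, k1, 6, 5), (6, k1, 23, 34), (6, k1, 31, 34), (6, k1, 6, 34), (9, x1, 14, 9), (9, x1, 18, 9), (9, x1, 24, 9), (9, x1, 33, 9)}.
Apply σ_{region ≠ k1}; surviving tuples: {(17, x1, 14, 38), (17, x1, 18, 38), (17, x1, 24, 38), (17, x1, 33, 38), (19, x3, 26, 2), (24, x3, 26, 10), (31, eng, 36, 23), (34, x3, 26, 23), (9, x1, 14, 9), (9, x1, 18, 9), (9, x1, 24, 9), (9, x1, 33, 9)}
π_{cid, price} gives {(10, 26), (2, 26), (23, 26), (23, 36), (38, 14), (38, 18), (38, 24), (38, 33), (9, 14), (9, 18), (9, 24), (9, 33)}.

{(10, 26), (2, 26), (23, 26), (23, 36), (38, 14), (38, 18), (38, 24), (38, 33), (9, 14), (9, 18), (9, 24), (9, 33)}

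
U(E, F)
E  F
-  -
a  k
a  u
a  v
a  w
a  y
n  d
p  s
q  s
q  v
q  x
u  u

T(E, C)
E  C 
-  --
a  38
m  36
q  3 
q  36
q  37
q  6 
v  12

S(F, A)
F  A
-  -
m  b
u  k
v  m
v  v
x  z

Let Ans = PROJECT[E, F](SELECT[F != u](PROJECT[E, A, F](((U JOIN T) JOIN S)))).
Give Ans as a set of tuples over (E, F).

U ⋈ T (natural join on E): {(a, k, 38), (a, u, 38), (a, v, 38), (a, w, 38), (a, y, 38), (q, s, 3), (q, s, 36), (q, s, 37), (q, s, 6), (q, v, 3), (q, v, 36), (q, v, 37), (q, v, 6), (q, x, 3), (q, x, 36), (q, x, 37), (q, x, 6)}
(U JOIN T) ⋈ S (natural join on F): {(a, u, 38, k), (a, v, 38, m), (a, v, 38, v), (q, v, 3, m), (q, v, 3, v), (q, v, 36, m), (q, v, 36, v), (q, v, 37, m), (q, v, 37, v), (q, v, 6, m), (q, v, 6, v), (q, x, 3, z), (q, x, 36, z), (q, x, 37, z), (q, x, 6, z)}
π[E, A, F]: project onto (E, A, F) (9 duplicate(s) eliminated) → {(a, k, u), (a, m, v), (a, v, v), (q, m, v), (q, v, v), (q, z, x)}
Filtering on F != u leaves {(a, m, v), (a, v, v), (q, m, v), (q, v, v), (q, z, x)}.
π[E, F]: project onto (E, F) (2 duplicate(s) eliminated) → {(a, v), (q, v), (q, x)}

{(a, v), (q, v), (q, x)}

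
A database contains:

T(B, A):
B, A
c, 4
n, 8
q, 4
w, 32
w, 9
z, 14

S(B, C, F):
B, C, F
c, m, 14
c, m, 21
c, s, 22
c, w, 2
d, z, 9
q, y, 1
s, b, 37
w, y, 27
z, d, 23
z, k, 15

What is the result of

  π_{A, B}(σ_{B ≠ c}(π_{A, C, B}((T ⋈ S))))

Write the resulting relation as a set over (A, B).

Joining T and S on B yields {(c, 4, m, 14), (c, 4, m, 21), (c, 4, s, 22), (c, 4, w, 2), (q, 4, y, 1), (w, 32, y, 27), (w, 9, y, 27), (z, 14, d, 23), (z, 14, k, 15)}.
Projecting to A, C, B (1 duplicate(s) eliminated): {(14, d, z), (14, k, z), (32, y, w), (4, m, c), (4, s, c), (4, w, c), (4, y, q), (9, y, w)}
Apply σ_{B ≠ c}; surviving tuples: {(14, d, z), (14, k, z), (32, y, w), (4, y, q), (9, y, w)}
Projecting to A, B (1 duplicate(s) eliminated): {(14, z), (32, w), (4, q), (9, w)}

{(14, z), (32, w), (4, q), (9, w)}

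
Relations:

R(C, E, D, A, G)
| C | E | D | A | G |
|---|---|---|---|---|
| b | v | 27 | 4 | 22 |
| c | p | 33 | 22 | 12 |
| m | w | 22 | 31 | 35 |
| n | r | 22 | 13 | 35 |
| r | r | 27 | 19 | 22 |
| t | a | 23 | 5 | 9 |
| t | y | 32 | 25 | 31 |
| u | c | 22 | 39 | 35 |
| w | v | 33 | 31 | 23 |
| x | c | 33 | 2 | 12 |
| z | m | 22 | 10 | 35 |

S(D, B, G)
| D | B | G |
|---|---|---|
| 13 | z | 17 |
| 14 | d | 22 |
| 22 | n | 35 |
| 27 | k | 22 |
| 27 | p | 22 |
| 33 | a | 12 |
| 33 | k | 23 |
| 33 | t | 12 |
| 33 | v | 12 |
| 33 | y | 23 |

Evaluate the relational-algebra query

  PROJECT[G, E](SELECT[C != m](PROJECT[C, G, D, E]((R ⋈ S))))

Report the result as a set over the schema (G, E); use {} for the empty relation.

Natural join on D, G: {(b, v, 27, 4, 22, k), (b, v, 27, 4, 22, p), (c, p, 33, 22, 12, a), (c, p, 33, 22, 12, t), (c, p, 33, 22, 12, v), (m, w, 22, 31, 35, n), (n, r, 22, 13, 35, n), (r, r, 27, 19, 22, k), (r, r, 27, 19, 22, p), (u, c, 22, 39, 35, n), (w, v, 33, 31, 23, k), (w, v, 33, 31, 23, y), (x, c, 33, 2, 12, a), (x, c, 33, 2, 12, t), (x, c, 33, 2, 12, v), (z, m, 22, 10, 35, n)}
Projecting to C, G, D, E (7 duplicate(s) eliminated): {(b, 22, 27, v), (c, 12, 33, p), (m, 35, 22, w), (n, 35, 22, r), (r, 22, 27, r), (u, 35, 22, c), (w, 23, 33, v), (x, 12, 33, c), (z, 35, 22, m)}
σ[C != m]: keep tuples satisfying C != m → {(b, 22, 27, v), (c, 12, 33, p), (n, 35, 22, r), (r, 22, 27, r), (u, 35, 22, c), (w, 23, 33, v), (x, 12, 33, c), (z, 35, 22, m)}
Projecting to G, E: {(12, c), (12, p), (22, r), (22, v), (23, v), (35, c), (35, m), (35, r)}

{(12, c), (12, p), (22, r), (22, v), (23, v), (35, c), (35, m), (35, r)}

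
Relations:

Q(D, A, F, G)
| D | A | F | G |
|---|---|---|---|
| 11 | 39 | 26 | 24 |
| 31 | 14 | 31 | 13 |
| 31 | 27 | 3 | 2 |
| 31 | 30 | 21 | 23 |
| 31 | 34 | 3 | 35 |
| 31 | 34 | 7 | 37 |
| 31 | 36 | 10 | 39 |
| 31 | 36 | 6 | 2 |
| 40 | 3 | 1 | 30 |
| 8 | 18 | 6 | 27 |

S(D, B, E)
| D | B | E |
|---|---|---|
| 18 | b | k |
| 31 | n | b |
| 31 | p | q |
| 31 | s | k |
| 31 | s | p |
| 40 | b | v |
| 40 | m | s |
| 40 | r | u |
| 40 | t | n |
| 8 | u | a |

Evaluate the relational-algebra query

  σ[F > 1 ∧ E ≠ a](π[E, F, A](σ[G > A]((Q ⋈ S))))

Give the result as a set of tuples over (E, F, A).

Q ⋈ S (natural join on D): {(31, 14, 31, 13, n, b), (31, 14, 31, 13, p, q), (31, 14, 31, 13, s, k), (31, 14, 31, 13, s, p), (31, 27, 3, 2, n, b), (31, 27, 3, 2, p, q), (31, 27, 3, 2, s, k), (31, 27, 3, 2, s, p), (31, 30, 21, 23, n, b), (31, 30, 21, 23, p, q), (31, 30, 21, 23, s, k), (31, 30, 21, 23, s, p), (31, 34, 3, 35, n, b), (31, 34, 3, 35, p, q), (31, 34, 3, 35, s, k), (31, 34, 3, 35, s, p), (31, 34, 7, 37, n, b), (31, 34, 7, 37, p, q), (31, 34, 7, 37, s, k), (31, 34, 7, 37, s, p), (31, 36, 10, 39, n, b), (31, 36, 10, 39, p, q), (31, 36, 10, 39, s, k), (31, 36, 10, 39, s, p), (31, 36, 6, 2, n, b), (31, 36, 6, 2, p, q), (31, 36, 6, 2, s, k), (31, 36, 6, 2, s, p), (40, 3, 1, 30, b, v), (40, 3, 1, 30, m, s), (40, 3, 1, 30, r, u), (40, 3, 1, 30, t, n), (8, 18, 6, 27, u, a)}
σ[G > A]: keep tuples satisfying G > A → {(31, 34, 3, 35, n, b), (31, 34, 3, 35, p, q), (31, 34, 3, 35, s, k), (31, 34, 3, 35, s, p), (31, 34, 7, 37, n, b), (31, 34, 7, 37, p, q), (31, 34, 7, 37, s, k), (31, 34, 7, 37, s, p), (31, 36, 10, 39, n, b), (31, 36, 10, 39, p, q), (31, 36, 10, 39, s, k), (31, 36, 10, 39, s, p), (40, 3, 1, 30, b, v), (40, 3, 1, 30, m, s), (40, 3, 1, 30, r, u), (40, 3, 1, 30, t, n), (8, 18, 6, 27, u, a)}
π_{E, F, A} gives {(a, 6, 18), (b, 10, 36), (b, 3, 34), (b, 7, 34), (k, 10, 36), (k, 3, 34), (k, 7, 34), (n, 1, 3), (p, 10, 36), (p, 3, 34), (p, 7, 34), (q, 10, 36), (q, 3, 34), (q, 7, 34), (s, 1, 3), (u, 1, 3), (v, 1, 3)}.
σ[F > 1 ∧ E ≠ a]: keep tuples satisfying F > 1 ∧ E ≠ a → {(b, 10, 36), (b, 3, 34), (b, 7, 34), (k, 10, 36), (k, 3, 34), (k, 7, 34), (p, 10, 36), (p, 3, 34), (p, 7, 34), (q, 10, 36), (q, 3, 34), (q, 7, 34)}

{(b, 10, 36), (b, 3, 34), (b, 7, 34), (k, 10, 36), (k, 3, 34), (k, 7, 34), (p, 10, 36), (p, 3, 34), (p, 7, 34), (q, 10, 36), (q, 3, 34), (q, 7, 34)}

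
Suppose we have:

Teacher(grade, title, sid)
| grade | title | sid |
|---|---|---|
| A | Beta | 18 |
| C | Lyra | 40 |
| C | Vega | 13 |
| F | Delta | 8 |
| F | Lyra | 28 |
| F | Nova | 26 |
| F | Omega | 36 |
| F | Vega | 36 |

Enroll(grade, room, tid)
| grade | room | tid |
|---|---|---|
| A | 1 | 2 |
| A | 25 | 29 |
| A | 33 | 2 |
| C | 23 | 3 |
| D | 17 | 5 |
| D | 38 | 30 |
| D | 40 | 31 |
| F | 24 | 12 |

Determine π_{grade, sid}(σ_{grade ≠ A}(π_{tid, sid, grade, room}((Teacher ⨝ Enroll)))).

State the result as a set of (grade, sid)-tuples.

{(C, 13), (C, 40), (F, 26), (F, 28), (F, 36), (F, 8)}

Teacher ⋈ Enroll (natural join on grade): {(A, Beta, 18, 1, 2), (A, Beta, 18, 25, 29), (A, Beta, 18, 33, 2), (C, Lyra, 40, 23, 3), (C, Vega, 13, 23, 3), (F, Delta, 8, 24, 12), (F, Lyra, 28, 24, 12), (F, Nova, 26, 24, 12), (F, Omega, 36, 24, 12), (F, Vega, 36, 24, 12)}
Keep only column(s) tid, sid, grade, room (1 duplicate(s) eliminated): {(12, 26, F, 24), (12, 28, F, 24), (12, 36, F, 24), (12, 8, F, 24), (2, 18, A, 1), (2, 18, A, 33), (29, 18, A, 25), (3, 13, C, 23), (3, 40, C, 23)}
Selection grade ≠ A: {(12, 26, F, 24), (12, 28, F, 24), (12, 36, F, 24), (12, 8, F, 24), (3, 13, C, 23), (3, 40, C, 23)}
Keep only column(s) grade, sid: {(C, 13), (C, 40), (F, 26), (F, 28), (F, 36), (F, 8)}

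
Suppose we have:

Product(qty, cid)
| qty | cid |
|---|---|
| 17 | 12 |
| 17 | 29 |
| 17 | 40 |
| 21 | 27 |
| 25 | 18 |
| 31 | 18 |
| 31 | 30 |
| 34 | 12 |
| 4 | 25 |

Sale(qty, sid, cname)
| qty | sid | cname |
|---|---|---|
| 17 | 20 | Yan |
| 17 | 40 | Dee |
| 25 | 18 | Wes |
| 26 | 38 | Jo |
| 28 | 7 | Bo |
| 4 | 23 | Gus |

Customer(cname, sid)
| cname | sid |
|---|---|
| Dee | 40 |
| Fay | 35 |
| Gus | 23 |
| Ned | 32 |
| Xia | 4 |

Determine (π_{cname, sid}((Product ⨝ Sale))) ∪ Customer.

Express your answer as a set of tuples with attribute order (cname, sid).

{(Dee, 40), (Fay, 35), (Gus, 23), (Ned, 32), (Wes, 18), (Xia, 4), (Yan, 20)}

Joining Product and Sale on qty yields {(17, 12, 20, Yan), (17, 12, 40, Dee), (17, 29, 20, Yan), (17, 29, 40, Dee), (17, 40, 20, Yan), (17, 40, 40, Dee), (25, 18, 18, Wes), (4, 25, 23, Gus)}.
Keep only column(s) cname, sid (4 duplicate(s) eliminated): {(Dee, 40), (Gus, 23), (Wes, 18), (Yan, 20)}
Set union of the two operands is {(Dee, 40), (Fay, 35), (Gus, 23), (Ned, 32), (Wes, 18), (Xia, 4), (Yan, 20)}.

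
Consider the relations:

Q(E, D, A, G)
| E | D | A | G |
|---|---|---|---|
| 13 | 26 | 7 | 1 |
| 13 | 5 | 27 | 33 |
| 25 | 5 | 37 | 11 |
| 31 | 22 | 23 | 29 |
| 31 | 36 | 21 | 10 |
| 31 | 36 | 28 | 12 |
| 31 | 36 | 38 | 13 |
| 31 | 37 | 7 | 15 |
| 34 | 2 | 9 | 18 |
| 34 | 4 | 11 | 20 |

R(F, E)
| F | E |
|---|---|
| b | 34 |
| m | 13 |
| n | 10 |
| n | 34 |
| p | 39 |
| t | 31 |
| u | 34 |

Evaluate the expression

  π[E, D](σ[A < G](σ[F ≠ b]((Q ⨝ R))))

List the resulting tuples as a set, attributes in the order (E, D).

{(13, 5), (31, 22), (31, 37), (34, 2), (34, 4)}

Natural join on E: {(13, 26, 7, 1, m), (13, 5, 27, 33, m), (31, 22, 23, 29, t), (31, 36, 21, 10, t), (31, 36, 28, 12, t), (31, 36, 38, 13, t), (31, 37, 7, 15, t), (34, 2, 9, 18, b), (34, 2, 9, 18, n), (34, 2, 9, 18, u), (34, 4, 11, 20, b), (34, 4, 11, 20, n), (34, 4, 11, 20, u)}
Filtering on F ≠ b leaves {(13, 26, 7, 1, m), (13, 5, 27, 33, m), (31, 22, 23, 29, t), (31, 36, 21, 10, t), (31, 36, 28, 12, t), (31, 36, 38, 13, t), (31, 37, 7, 15, t), (34, 2, 9, 18, n), (34, 2, 9, 18, u), (34, 4, 11, 20, n), (34, 4, 11, 20, u)}.
Filtering on A < G leaves {(13, 5, 27, 33, m), (31, 22, 23, 29, t), (31, 37, 7, 15, t), (34, 2, 9, 18, n), (34, 2, 9, 18, u), (34, 4, 11, 20, n), (34, 4, 11, 20, u)}.
π[E, D]: project onto (E, D) (2 duplicate(s) eliminated) → {(13, 5), (31, 22), (31, 37), (34, 2), (34, 4)}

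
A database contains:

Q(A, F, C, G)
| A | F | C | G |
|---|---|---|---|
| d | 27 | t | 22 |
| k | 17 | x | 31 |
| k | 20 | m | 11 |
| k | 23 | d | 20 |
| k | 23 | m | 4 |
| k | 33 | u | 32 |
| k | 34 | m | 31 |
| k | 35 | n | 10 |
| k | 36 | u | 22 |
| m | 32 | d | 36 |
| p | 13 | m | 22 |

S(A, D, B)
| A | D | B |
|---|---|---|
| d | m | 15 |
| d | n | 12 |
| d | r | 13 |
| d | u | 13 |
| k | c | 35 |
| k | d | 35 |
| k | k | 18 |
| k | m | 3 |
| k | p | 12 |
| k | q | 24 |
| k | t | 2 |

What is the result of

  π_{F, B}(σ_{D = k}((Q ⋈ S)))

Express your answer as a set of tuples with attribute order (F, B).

Q ⋈ S (natural join on A): {(d, 27, t, 22, m, 15), (d, 27, t, 22, n, 12), (d, 27, t, 22, r, 13), (d, 27, t, 22, u, 13), (k, 17, x, 31, c, 35), (k, 17, x, 31, d, 35), (k, 17, x, 31, k, 18), (k, 17, x, 31, m, 3), (k, 17, x, 31, p, 12), (k, 17, x, 31, q, 24), (k, 17, x, 31, t, 2), (k, 20, m, 11, c, 35), (k, 20, m, 11, d, 35), (k, 20, m, 11, k, 18), (k, 20, m, 11, m, 3), (k, 20, m, 11, p, 12), (k, 20, m, 11, q, 24), (k, 20, m, 11, t, 2), (k, 23, d, 20, c, 35), (k, 23, d, 20, d, 35), (k, 23, d, 20, k, 18), (k, 23, d, 20, m, 3), (k, 23, d, 20, p, 12), (k, 23, d, 20, q, 24), (k, 23, d, 20, t, 2), (k, 23, m, 4, c, 35), (k, 23, m, 4, d, 35), (k, 23, m, 4, k, 18), (k, 23, m, 4, m, 3), (k, 23, m, 4, p, 12), (k, 23, m, 4, q, 24), (k, 23, m, 4, t, 2), (k, 33, u, 32, c, 35), (k, 33, u, 32, d, 35), (k, 33, u, 32, k, 18), (k, 33, u, 32, m, 3), (k, 33, u, 32, p, 12), (k, 33, u, 32, q, 24), (k, 33, u, 32, t, 2), (k, 34, m, 31, c, 35), (k, 34, m, 31, d, 35), (k, 34, m, 31, k, 18), (k, 34, m, 31, m, 3), (k, 34, m, 31, p, 12), (k, 34, m, 31, q, 24), (k, 34, m, 31, t, 2), (k, 35, n, 10, c, 35), (k, 35, n, 10, d, 35), (k, 35, n, 10, k, 18), (k, 35, n, 10, m, 3), (k, 35, n, 10, p, 12), (k, 35, n, 10, q, 24), (k, 35, n, 10, t, 2), (k, 36, u, 22, c, 35), (k, 36, u, 22, d, 35), (k, 36, u, 22, k, 18), (k, 36, u, 22, m, 3), (k, 36, u, 22, p, 12), (k, 36, u, 22, q, 24), (k, 36, u, 22, t, 2)}
σ[D = k]: keep tuples satisfying D = k → {(k, 17, x, 31, k, 18), (k, 20, m, 11, k, 18), (k, 23, d, 20, k, 18), (k, 23, m, 4, k, 18), (k, 33, u, 32, k, 18), (k, 34, m, 31, k, 18), (k, 35, n, 10, k, 18), (k, 36, u, 22, k, 18)}
π_{F, B} gives {(17, 18), (20, 18), (23, 18), (33, 18), (34, 18), (35, 18), (36, 18)} (1 duplicate(s) eliminated).

{(17, 18), (20, 18), (23, 18), (33, 18), (34, 18), (35, 18), (36, 18)}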